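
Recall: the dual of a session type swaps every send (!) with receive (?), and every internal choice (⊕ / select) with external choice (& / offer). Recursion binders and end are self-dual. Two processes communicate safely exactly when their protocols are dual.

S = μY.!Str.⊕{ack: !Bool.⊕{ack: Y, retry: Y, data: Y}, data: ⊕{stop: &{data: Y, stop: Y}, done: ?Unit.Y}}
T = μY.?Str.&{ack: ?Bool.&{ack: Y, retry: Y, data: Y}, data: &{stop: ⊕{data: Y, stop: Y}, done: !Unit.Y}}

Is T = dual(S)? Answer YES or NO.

YES

μY | μY  ok (rec unchanged)
  !Str | ?Str  ok
    ⊕{ack,data} | &{ack,data}  ok same labels
      [ack]
        !Bool | ?Bool  ok
          ⊕{ack,retry,data} | &{ack,retry,data}  ok same labels
            [ack]
              Y | Y  ok
            [retry]
              Y | Y  ok
            [data]
              Y | Y  ok
      [data]
        ⊕{stop,done} | &{stop,done}  ok same labels
          [stop]
            &{data,stop} | ⊕{data,stop}  ok same labels
              [data]
                Y | Y  ok
              [stop]
                Y | Y  ok
          [done]
            ?Unit | !Unit  ok
              Y | Y  ok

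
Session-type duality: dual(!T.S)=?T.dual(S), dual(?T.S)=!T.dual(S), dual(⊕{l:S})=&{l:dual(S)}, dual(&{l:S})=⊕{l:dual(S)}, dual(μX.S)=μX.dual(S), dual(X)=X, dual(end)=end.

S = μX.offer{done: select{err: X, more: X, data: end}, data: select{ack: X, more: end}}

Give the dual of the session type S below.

μX → μX  (μ self-dual)
  offer{done,data} → select{done,data}  (offer→select)
    [done]
      select{err,more,data} → offer{err,more,data}  (select→offer)
        [err]
          dual(X) = X
        [more]
          dual(X) = X
        [data]
          dual(end) = end
    [data]
      select{ack,more} → offer{ack,more}  (select→offer)
        [ack]
          dual(X) = X
        [more]
          dual(end) = end

μX.select{done: offer{err: X, more: X, data: end}, data: offer{ack: X, more: end}}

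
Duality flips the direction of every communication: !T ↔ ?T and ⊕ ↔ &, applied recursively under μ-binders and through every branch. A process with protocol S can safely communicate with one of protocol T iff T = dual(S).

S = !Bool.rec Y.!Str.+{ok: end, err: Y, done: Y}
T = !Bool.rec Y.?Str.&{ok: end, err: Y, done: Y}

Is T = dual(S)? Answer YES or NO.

NO

!Bool | !Bool  ✗ same direction on both sides — not dual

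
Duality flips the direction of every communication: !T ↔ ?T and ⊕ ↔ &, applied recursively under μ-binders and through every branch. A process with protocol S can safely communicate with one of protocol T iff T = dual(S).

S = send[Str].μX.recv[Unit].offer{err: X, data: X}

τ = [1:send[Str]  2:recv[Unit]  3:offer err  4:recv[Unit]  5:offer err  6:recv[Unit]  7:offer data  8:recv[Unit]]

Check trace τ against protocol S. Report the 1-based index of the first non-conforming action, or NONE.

NONE

[1] send[Str]  ok  cont: μX.…
[2] recv[Unit]  ok  cont: offer{err: μX.…, data: μX.…}
[3] offer err  ok  cont: μX.…
[4] recv[Unit]  ok  cont: offer{err: μX.…, data: μX.…}
[5] offer err  ok  cont: μX.…
[6] recv[Unit]  ok  cont: offer{err: μX.…, data: μX.…}
[7] offer data  ok  cont: μX.…
[8] recv[Unit]  ok  cont: offer{err: μX.…, data: μX.…}
τ conforms to S (length 8)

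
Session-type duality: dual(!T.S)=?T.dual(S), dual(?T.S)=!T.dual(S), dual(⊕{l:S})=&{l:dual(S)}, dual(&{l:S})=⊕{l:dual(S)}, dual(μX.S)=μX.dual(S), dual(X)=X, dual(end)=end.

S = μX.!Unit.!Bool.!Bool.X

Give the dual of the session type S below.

μX.?Unit.?Bool.?Bool.X

μX = μX  (rec unchanged)
  !Unit = ?Unit
    !Bool = ?Bool
      !Bool = ?Bool
        X self-dual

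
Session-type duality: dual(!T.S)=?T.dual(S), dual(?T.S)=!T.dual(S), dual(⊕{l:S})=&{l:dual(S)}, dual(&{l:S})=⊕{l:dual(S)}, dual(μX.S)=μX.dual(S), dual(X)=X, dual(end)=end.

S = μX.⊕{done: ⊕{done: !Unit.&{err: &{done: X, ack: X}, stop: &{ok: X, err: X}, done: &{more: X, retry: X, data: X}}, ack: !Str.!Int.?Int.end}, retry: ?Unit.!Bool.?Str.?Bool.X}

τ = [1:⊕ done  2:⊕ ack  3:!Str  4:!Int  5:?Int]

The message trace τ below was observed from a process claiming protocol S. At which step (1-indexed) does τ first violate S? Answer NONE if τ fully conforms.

[1] ⊕ done  ✓  cont: ⊕{done: !Unit.&{err: &{done: μX.…, ack: μX.…}, stop: &{ok: μX.…, err: μX.…}, done: &{more: μX.…, retry: μX.…, data: μX.…}}, ack: !Str.!Int.?Int.end}
[2] ⊕ ack  ✓  cont: !Str.!Int.?Int.end
[3] !Str  ✓  cont: !Int.?Int.end
[4] !Int  ✓  cont: ?Int.end
[5] ?Int  ✓  cont: end
all 5 steps conform

NONE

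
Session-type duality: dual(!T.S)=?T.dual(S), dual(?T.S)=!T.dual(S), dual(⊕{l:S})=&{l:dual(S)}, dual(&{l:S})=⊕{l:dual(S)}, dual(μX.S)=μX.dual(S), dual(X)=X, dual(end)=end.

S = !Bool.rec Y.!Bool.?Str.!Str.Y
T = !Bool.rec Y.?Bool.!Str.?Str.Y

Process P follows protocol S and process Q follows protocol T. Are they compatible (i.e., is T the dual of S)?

!Bool ‖ !Bool  ✗ same direction on both sides — not dual

NO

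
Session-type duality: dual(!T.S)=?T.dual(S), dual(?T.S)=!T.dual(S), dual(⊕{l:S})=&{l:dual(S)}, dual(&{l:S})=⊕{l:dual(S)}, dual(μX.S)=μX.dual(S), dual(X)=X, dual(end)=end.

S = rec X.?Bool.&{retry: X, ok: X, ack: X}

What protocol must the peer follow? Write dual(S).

rec X.!Bool.+{retry: X, ok: X, ack: X}

rec X ↦ rec X  (rec unchanged)
  ?Bool ↦ !Bool
    &{retry,ok,ack} ↦ +{retry,ok,ack}  (external→internal)
      • retry:
        X self-dual
      • ok:
        X self-dual
      • ack:
        X self-dual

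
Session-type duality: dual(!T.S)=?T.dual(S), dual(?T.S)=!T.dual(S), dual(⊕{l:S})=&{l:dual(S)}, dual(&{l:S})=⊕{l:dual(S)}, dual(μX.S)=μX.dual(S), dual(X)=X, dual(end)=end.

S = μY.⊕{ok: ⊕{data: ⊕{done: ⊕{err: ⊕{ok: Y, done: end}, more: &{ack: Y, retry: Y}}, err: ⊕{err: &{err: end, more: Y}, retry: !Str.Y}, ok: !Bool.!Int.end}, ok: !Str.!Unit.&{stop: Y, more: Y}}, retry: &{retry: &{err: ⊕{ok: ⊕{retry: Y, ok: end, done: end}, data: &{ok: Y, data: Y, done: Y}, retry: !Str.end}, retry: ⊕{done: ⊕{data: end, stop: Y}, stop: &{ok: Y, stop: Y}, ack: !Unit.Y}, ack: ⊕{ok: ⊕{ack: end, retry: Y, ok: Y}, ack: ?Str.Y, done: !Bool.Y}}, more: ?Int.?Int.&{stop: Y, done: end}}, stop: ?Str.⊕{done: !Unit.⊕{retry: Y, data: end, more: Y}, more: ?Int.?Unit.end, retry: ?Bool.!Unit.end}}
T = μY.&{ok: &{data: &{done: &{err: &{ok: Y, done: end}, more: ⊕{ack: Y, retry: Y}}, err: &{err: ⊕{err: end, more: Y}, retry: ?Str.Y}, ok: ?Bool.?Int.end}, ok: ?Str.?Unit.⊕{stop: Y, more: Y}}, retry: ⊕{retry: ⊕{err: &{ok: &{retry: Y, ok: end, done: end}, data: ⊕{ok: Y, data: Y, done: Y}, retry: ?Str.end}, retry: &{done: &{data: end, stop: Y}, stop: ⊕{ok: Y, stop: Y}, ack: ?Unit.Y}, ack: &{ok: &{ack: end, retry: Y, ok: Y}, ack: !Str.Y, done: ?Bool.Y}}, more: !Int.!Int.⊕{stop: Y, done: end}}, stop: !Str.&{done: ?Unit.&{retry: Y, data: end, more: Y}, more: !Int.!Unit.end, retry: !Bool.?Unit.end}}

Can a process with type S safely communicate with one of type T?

μY ‖ μY  match (binder kept)
  ⊕{ok,retry,stop} ‖ &{ok,retry,stop}  match label sets agree
    • ok:
      ⊕{data,ok} ‖ &{data,ok}  match label sets agree
        • data:
          ⊕{done,err,ok} ‖ &{done,err,ok}  match label sets agree
            • done:
              ⊕{err,more} ‖ &{err,more}  match label sets agree
                • err:
                  ⊕{ok,done} ‖ &{ok,done}  match label sets agree
                    • ok:
                      Y ‖ Y  match
                    • done:
                      end ‖ end  match
                • more:
                  &{ack,retry} ‖ ⊕{ack,retry}  match label sets agree
                    • ack:
                      Y ‖ Y  match
                    • retry:
                      Y ‖ Y  match
            • err:
              ⊕{err,retry} ‖ &{err,retry}  match label sets agree
                • err:
                  &{err,more} ‖ ⊕{err,more}  match label sets agree
                    • err:
                      end ‖ end  match
                    • more:
                      Y ‖ Y  match
                • retry:
                  !Str ‖ ?Str  match
                    Y ‖ Y  match
            • ok:
              !Bool ‖ ?Bool  match
                !Int ‖ ?Int  match
                  end ‖ end  match
        • ok:
          !Str ‖ ?Str  match
            !Unit ‖ ?Unit  match
              &{stop,more} ‖ ⊕{stop,more}  match label sets agree
                • stop:
                  Y ‖ Y  match
                • more:
                  Y ‖ Y  match
    • retry:
      &{retry,more} ‖ ⊕{retry,more}  match label sets agree
        • retry:
          &{err,retry,ack} ‖ ⊕{err,retry,ack}  match label sets agree
            • err:
              ⊕{ok,data,retry} ‖ &{ok,data,retry}  match label sets agree
                • ok:
                  ⊕{retry,ok,done} ‖ &{retry,ok,done}  match label sets agree
                    • retry:
                      Y ‖ Y  match
                    • ok:
                      end ‖ end  match
                    • done:
                      end ‖ end  match
                • data:
                  &{ok,data,done} ‖ ⊕{ok,data,done}  match label sets agree
                    • ok:
                      Y ‖ Y  match
                    • data:
                      Y ‖ Y  match
                    • done:
                      Y ‖ Y  match
                • retry:
                  !Str ‖ ?Str  match
                    end ‖ end  match
            • retry:
              ⊕{done,stop,ack} ‖ &{done,stop,ack}  match label sets agree
                • done:
                  ⊕{data,stop} ‖ &{data,stop}  match label sets agree
                    • data:
                      end ‖ end  match
                    • stop:
                      Y ‖ Y  match
                • stop:
                  &{ok,stop} ‖ ⊕{ok,stop}  match label sets agree
                    • ok:
                      Y ‖ Y  match
                    • stop:
                      Y ‖ Y  match
                • ack:
                  !Unit ‖ ?Unit  match
                    Y ‖ Y  match
            • ack:
              ⊕{ok,ack,done} ‖ &{ok,ack,done}  match label sets agree
                • ok:
                  ⊕{ack,retry,ok} ‖ &{ack,retry,ok}  match label sets agree
                    • ack:
                      end ‖ end  match
                    • retry:
                      Y ‖ Y  match
                    • ok:
                      Y ‖ Y  match
                • ack:
                  ?Str ‖ !Str  match
                    Y ‖ Y  match
                • done:
                  !Bool ‖ ?Bool  match
                    Y ‖ Y  match
        • more:
          ?Int ‖ !Int  match
            ?Int ‖ !Int  match
              &{stop,done} ‖ ⊕{stop,done}  match label sets agree
                • stop:
                  Y ‖ Y  match
                • done:
                  end ‖ end  match
    • stop:
      ?Str ‖ !Str  match
        ⊕{done,more,retry} ‖ &{done,more,retry}  match label sets agree
          • done:
            !Unit ‖ ?Unit  match
              ⊕{retry,data,more} ‖ &{retry,data,more}  match label sets agree
                • retry:
                  Y ‖ Y  match
                • data:
                  end ‖ end  match
                • more:
                  Y ‖ Y  match
          • more:
            ?Int ‖ !Int  match
              ?Unit ‖ !Unit  match
                end ‖ end  match
          • retry:
            ?Bool ‖ !Bool  match
              !Unit ‖ ?Unit  match
                end ‖ end  match

YES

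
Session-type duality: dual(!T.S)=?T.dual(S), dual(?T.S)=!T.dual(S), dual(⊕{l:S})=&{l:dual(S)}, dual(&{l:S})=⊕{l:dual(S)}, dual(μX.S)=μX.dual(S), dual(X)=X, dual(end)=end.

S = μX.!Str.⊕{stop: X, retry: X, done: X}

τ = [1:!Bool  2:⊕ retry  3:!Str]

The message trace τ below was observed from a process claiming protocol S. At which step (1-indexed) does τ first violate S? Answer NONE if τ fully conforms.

1

step 1: got !Bool, protocol expects !Str  ✗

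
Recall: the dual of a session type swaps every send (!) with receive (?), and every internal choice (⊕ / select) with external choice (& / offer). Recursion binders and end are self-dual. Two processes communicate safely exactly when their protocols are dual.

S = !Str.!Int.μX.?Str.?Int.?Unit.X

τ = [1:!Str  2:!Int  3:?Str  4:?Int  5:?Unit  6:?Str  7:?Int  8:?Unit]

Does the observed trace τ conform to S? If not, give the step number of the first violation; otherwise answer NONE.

@1 !Str  ✓  now at !Int.μX.…
@2 !Int  ✓  now at μX.…
@3 ?Str  ✓  now at ?Int.?Unit.μX.…
@4 ?Int  ✓  now at ?Unit.μX.…
@5 ?Unit  ✓  now at μX.…
@6 ?Str  ✓  now at ?Int.?Unit.μX.…
@7 ?Int  ✓  now at ?Unit.μX.…
@8 ?Unit  ✓  now at μX.…
τ conforms to S (length 8)

NONE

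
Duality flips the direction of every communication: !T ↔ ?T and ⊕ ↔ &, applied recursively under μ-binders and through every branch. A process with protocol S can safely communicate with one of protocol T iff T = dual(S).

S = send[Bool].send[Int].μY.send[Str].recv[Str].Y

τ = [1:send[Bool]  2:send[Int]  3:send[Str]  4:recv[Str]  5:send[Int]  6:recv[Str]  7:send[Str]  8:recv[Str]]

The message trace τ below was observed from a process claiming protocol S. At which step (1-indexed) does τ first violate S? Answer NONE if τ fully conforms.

@1 send[Bool]  match  now at send[Int].μY.…
@2 send[Int]  match  now at μY.…
@3 send[Str]  match  now at recv[Str].μY.…
@4 recv[Str]  match  now at μY.…
@5 got send[Int], protocol expects send[Str]  ✗

5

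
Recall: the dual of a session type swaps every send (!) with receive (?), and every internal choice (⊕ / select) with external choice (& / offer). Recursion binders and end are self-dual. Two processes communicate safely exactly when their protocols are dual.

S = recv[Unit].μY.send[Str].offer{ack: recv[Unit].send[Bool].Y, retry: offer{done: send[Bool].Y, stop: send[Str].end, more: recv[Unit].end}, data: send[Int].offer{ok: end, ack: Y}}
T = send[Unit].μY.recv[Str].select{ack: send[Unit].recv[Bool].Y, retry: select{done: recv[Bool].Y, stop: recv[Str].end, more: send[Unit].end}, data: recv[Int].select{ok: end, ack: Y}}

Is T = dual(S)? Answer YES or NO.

recv[Unit] | send[Unit]  ok
  μY | μY  ok (μ self-dual)
    send[Str] | recv[Str]  ok
      offer{ack,retry,data} | select{ack,retry,data}  ok label sets agree
        case ack:
          recv[Unit] | send[Unit]  ok
            send[Bool] | recv[Bool]  ok
              Y | Y  ok
        case retry:
          offer{done,stop,more} | select{done,stop,more}  ok label sets agree
            case done:
              send[Bool] | recv[Bool]  ok
                Y | Y  ok
            case stop:
              send[Str] | recv[Str]  ok
                end | end  ok
            case more:
              recv[Unit] | send[Unit]  ok
                end | end  ok
        case data:
          send[Int] | recv[Int]  ok
            offer{ok,ack} | select{ok,ack}  ok label sets agree
              case ok:
                end | end  ok
              case ack:
                Y | Y  ok

YES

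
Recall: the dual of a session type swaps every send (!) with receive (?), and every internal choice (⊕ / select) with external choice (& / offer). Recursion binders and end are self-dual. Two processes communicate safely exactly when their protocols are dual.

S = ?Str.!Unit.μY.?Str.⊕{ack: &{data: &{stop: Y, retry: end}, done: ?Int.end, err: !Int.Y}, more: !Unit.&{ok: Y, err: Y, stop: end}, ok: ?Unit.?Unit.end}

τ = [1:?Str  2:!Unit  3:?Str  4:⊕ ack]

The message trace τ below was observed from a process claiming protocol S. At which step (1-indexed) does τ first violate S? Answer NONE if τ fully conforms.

NONE

@1 ?Str  ✓  now at !Unit.μY.…
@2 !Unit  ✓  now at μY.…
@3 ?Str  ✓  now at ⊕{ack: &{data: &{stop: μY.…, retry: end}, done: ?Int.end, err: !Int.μY.…}, more: !Unit.&{ok: μY.…, err: μY.…, stop: end}, ok: ?Unit.?Unit.end}
@4 ⊕ ack  ✓  now at &{data: &{stop: μY.…, retry: end}, done: ?Int.end, err: !Int.μY.…}
all 4 steps conform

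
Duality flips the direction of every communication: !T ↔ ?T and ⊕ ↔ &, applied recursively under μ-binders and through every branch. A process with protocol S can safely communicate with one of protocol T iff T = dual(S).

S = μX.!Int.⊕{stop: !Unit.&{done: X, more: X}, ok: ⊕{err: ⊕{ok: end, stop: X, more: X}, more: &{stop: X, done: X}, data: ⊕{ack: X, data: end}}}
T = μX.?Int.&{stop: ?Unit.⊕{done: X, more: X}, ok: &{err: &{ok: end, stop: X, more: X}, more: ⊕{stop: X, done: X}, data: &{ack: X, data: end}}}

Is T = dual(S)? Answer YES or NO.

μX ‖ μX  ✓ (μ self-dual)
  !Int ‖ ?Int  ✓
    ⊕{stop,ok} ‖ &{stop,ok}  ✓ same labels
      case stop:
        !Unit ‖ ?Unit  ✓
          &{done,more} ‖ ⊕{done,more}  ✓ same labels
            case done:
              X ‖ X  ✓
            case more:
              X ‖ X  ✓
      case ok:
        ⊕{err,more,data} ‖ &{err,more,data}  ✓ same labels
          case err:
            ⊕{ok,stop,more} ‖ &{ok,stop,more}  ✓ same labels
              case ok:
                end ‖ end  ✓
              case stop:
                X ‖ X  ✓
              case more:
                X ‖ X  ✓
          case more:
            &{stop,done} ‖ ⊕{stop,done}  ✓ same labels
              case stop:
                X ‖ X  ✓
              case done:
                X ‖ X  ✓
          case data:
            ⊕{ack,data} ‖ &{ack,data}  ✓ same labels
              case ack:
                X ‖ X  ✓
              case data:
                end ‖ end  ✓

YES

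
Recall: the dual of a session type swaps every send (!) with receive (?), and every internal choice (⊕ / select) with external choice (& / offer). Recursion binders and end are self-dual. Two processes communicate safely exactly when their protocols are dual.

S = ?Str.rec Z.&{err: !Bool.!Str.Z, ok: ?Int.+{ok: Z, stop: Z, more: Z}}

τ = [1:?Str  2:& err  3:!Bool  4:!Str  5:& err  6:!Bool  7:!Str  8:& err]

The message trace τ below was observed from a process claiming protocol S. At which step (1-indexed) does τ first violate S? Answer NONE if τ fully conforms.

NONE

step 1: ?Str  ✓  state: rec Z.…
step 2: & err  ✓  state: !Bool.!Str.rec Z.…
step 3: !Bool  ✓  state: !Str.rec Z.…
step 4: !Str  ✓  state: rec Z.…
step 5: & err  ✓  state: !Bool.!Str.rec Z.…
step 6: !Bool  ✓  state: !Str.rec Z.…
step 7: !Str  ✓  state: rec Z.…
step 8: & err  ✓  state: !Bool.!Str.rec Z.…
trace exhausted — no violation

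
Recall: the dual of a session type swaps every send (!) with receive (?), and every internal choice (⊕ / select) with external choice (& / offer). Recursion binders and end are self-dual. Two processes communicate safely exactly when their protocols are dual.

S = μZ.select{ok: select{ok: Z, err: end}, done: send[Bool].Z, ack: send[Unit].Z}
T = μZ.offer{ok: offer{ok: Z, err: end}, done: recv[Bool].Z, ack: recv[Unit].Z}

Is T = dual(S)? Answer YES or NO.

μZ ‖ μZ  match (binder kept)
  select{ok,done,ack} ‖ offer{ok,done,ack}  match labels match
    [ok]
      select{ok,err} ‖ offer{ok,err}  match labels match
        [ok]
          Z ‖ Z  match
        [err]
          end ‖ end  match
    [done]
      send[Bool] ‖ recv[Bool]  match
        Z ‖ Z  match
    [ack]
      send[Unit] ‖ recv[Unit]  match
        Z ‖ Z  match

YES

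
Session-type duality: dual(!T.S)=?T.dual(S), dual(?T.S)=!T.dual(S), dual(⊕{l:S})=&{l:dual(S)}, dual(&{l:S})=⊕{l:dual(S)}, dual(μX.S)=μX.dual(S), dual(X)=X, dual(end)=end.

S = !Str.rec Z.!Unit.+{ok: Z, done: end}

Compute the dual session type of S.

?Str.rec Z.?Unit.&{ok: Z, done: end}

!Str → ?Str
  rec Z → rec Z  (μ self-dual)
    !Unit → ?Unit
      +{ok,done} → &{ok,done}  (⊕→&)
        case ok:
          Z self-dual
        case done:
          end self-dual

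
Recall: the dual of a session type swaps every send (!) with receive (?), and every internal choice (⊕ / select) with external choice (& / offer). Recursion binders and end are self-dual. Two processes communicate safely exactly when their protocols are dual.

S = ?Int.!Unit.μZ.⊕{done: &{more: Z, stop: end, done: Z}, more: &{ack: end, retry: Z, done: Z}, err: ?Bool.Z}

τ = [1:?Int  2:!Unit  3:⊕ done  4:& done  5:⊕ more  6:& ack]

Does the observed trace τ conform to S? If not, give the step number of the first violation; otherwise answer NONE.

@1 ?Int  ok  cont: !Unit.μZ.…
@2 !Unit  ok  cont: μZ.…
@3 ⊕ done  ok  cont: &{more: μZ.…, stop: end, done: μZ.…}
@4 & done  ok  cont: μZ.…
@5 ⊕ more  ok  cont: &{ack: end, retry: μZ.…, done: μZ.…}
@6 & ack  ok  cont: end
trace exhausted — no violation

NONE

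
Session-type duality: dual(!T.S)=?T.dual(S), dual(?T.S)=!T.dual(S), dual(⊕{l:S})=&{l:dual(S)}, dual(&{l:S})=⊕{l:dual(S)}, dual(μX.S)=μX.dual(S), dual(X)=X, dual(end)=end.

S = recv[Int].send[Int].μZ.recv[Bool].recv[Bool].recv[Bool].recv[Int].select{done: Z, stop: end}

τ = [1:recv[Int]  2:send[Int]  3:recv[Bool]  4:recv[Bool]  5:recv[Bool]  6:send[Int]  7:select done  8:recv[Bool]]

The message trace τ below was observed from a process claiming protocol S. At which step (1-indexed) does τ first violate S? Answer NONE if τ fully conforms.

6

@1 recv[Int]  ✓  state: send[Int].μZ.…
@2 send[Int]  ✓  state: μZ.…
@3 recv[Bool]  ✓  state: recv[Bool].recv[Bool].recv[Int].select{done: μZ.…, stop: end}
@4 recv[Bool]  ✓  state: recv[Bool].recv[Int].select{done: μZ.…, stop: end}
@5 recv[Bool]  ✓  state: recv[Int].select{done: μZ.…, stop: end}
@6 got send[Int], protocol expects recv[Int]  ✗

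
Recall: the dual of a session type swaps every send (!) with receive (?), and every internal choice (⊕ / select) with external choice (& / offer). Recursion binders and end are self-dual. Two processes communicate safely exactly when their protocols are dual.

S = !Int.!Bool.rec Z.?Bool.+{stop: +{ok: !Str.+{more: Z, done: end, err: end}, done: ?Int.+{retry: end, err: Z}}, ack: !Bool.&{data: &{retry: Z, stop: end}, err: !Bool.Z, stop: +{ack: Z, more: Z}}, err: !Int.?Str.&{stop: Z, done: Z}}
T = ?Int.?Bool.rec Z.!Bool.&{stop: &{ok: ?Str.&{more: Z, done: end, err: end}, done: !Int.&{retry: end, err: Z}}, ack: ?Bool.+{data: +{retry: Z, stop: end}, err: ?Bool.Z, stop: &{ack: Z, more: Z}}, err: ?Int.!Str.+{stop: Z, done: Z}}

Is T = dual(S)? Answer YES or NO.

!Int vs ?Int  ok
  !Bool vs ?Bool  ok
    rec Z vs rec Z  ok (binder kept)
      ?Bool vs !Bool  ok
        +{stop,ack,err} vs &{stop,ack,err}  ok label sets agree
          case stop:
            +{ok,done} vs &{ok,done}  ok label sets agree
              case ok:
                !Str vs ?Str  ok
                  +{more,done,err} vs &{more,done,err}  ok label sets agree
                    case more:
                      Z vs Z  ok
                    case done:
                      end vs end  ok
                    case err:
                      end vs end  ok
              case done:
                ?Int vs !Int  ok
                  +{retry,err} vs &{retry,err}  ok label sets agree
                    case retry:
                      end vs end  ok
                    case err:
                      Z vs Z  ok
          case ack:
            !Bool vs ?Bool  ok
              &{data,err,stop} vs +{data,err,stop}  ok label sets agree
                case data:
                  &{retry,stop} vs +{retry,stop}  ok label sets agree
                    case retry:
                      Z vs Z  ok
                    case stop:
                      end vs end  ok
                case err:
                  !Bool vs ?Bool  ok
                    Z vs Z  ok
                case stop:
                  +{ack,more} vs &{ack,more}  ok label sets agree
                    case ack:
                      Z vs Z  ok
                    case more:
                      Z vs Z  ok
          case err:
            !Int vs ?Int  ok
              ?Str vs !Str  ok
                &{stop,done} vs +{stop,done}  ok label sets agree
                  case stop:
                    Z vs Z  ok
                  case done:
                    Z vs Z  ok

YES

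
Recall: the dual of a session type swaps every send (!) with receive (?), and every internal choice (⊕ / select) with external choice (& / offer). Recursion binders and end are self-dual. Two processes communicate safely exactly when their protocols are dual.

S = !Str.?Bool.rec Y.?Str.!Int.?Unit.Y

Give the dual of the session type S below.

?Str.!Bool.rec Y.!Str.?Int.!Unit.Y

!Str = ?Str
  ?Bool = !Bool
    rec Y = rec Y  (rec unchanged)
      ?Str = !Str
        !Int = ?Int
          ?Unit = !Unit
            Y self-dual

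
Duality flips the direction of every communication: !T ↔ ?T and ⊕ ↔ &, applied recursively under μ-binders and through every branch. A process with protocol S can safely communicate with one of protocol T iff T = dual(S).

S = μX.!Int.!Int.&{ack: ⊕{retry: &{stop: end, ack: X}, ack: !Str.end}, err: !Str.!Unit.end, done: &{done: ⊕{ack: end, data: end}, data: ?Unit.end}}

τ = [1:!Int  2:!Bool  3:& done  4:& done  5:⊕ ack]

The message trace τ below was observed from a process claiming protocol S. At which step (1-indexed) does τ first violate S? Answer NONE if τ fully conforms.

[1] !Int  ok  now at !Int.&{ack: ⊕{retry: &{stop: end, ack: μX.…}, ack: !Str.end}, err: !Str.!Unit.end, done: &{done: ⊕{ack: end, data: end}, data: ?Unit.end}}
[2] got !Bool, protocol expects !Int  ✗

2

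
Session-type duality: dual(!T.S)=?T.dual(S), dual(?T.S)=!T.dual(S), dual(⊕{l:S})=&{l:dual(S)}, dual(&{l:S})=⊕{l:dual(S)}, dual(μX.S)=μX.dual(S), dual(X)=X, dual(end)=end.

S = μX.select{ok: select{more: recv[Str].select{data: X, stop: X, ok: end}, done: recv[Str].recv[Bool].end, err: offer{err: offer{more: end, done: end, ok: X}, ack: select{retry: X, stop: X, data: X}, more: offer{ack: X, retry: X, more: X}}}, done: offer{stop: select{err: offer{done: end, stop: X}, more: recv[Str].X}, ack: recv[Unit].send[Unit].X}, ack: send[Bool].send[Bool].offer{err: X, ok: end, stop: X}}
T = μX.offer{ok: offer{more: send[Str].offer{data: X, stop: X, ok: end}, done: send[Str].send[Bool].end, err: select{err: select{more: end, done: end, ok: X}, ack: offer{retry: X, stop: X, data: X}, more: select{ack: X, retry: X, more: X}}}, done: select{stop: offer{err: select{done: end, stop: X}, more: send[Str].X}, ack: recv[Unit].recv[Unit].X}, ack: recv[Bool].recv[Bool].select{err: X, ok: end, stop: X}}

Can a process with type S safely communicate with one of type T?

NO

μX vs μX  ok (μ self-dual)
  select{ok,done,ack} vs offer{ok,done,ack}  ok label sets agree
    case ok:
      select{more,done,err} vs offer{more,done,err}  ok label sets agree
        case more:
          recv[Str] vs send[Str]  ok
            select{data,stop,ok} vs offer{data,stop,ok}  ok label sets agree
              case data:
                X vs X  ok
              case stop:
                X vs X  ok
              case ok:
                end vs end  ok
        case done:
          recv[Str] vs send[Str]  ok
            recv[Bool] vs send[Bool]  ok
              end vs end  ok
        case err:
          offer{err,ack,more} vs select{err,ack,more}  ok label sets agree
            case err:
              offer{more,done,ok} vs select{more,done,ok}  ok label sets agree
                case more:
                  end vs end  ok
                case done:
                  end vs end  ok
                case ok:
                  X vs X  ok
            case ack:
              select{retry,stop,data} vs offer{retry,stop,data}  ok label sets agree
                case retry:
                  X vs X  ok
                case stop:
                  X vs X  ok
                case data:
                  X vs X  ok
            case more:
              offer{ack,retry,more} vs select{ack,retry,more}  ok label sets agree
                case ack:
                  X vs X  ok
                case retry:
                  X vs X  ok
                case more:
                  X vs X  ok
    case done:
      offer{stop,ack} vs select{stop,ack}  ok label sets agree
        case stop:
          select{err,more} vs offer{err,more}  ok label sets agree
            case err:
              offer{done,stop} vs select{done,stop}  ok label sets agree
                case done:
                  end vs end  ok
                case stop:
                  X vs X  ok
            case more:
              recv[Str] vs send[Str]  ok
                X vs X  ok
        case ack:
          recv[Unit] vs recv[Unit]  ✗ same direction on both sides — not dual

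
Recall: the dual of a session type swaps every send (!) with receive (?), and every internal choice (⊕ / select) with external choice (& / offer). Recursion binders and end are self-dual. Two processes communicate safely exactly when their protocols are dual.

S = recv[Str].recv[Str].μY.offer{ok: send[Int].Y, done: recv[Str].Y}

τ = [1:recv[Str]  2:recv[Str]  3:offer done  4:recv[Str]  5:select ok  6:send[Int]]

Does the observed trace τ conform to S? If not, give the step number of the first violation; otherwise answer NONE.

5

step 1: recv[Str]  ok  state: recv[Str].μY.…
step 2: recv[Str]  ok  state: μY.…
step 3: offer done  ok  state: recv[Str].μY.…
step 4: recv[Str]  ok  state: μY.…
step 5: got select ok, protocol expects offer ok or offer done  ✗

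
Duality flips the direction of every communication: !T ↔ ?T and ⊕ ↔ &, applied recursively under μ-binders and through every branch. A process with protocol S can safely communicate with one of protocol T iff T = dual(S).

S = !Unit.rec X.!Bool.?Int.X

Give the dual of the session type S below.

?Unit.rec X.?Bool.!Int.X

!Unit ↦ ?Unit
  rec X ↦ rec X  (rec unchanged)
    !Bool ↦ ?Bool
      ?Int ↦ !Int
        X self-dual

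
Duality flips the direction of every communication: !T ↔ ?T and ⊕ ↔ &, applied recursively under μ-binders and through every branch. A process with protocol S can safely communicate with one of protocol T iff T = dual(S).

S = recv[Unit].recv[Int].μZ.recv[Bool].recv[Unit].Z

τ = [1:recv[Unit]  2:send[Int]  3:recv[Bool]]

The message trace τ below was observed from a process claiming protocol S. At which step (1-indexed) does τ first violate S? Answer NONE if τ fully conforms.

2

@1 recv[Unit]  ok  residual = recv[Int].μZ.…
@2 got send[Int], protocol expects recv[Int]  ✗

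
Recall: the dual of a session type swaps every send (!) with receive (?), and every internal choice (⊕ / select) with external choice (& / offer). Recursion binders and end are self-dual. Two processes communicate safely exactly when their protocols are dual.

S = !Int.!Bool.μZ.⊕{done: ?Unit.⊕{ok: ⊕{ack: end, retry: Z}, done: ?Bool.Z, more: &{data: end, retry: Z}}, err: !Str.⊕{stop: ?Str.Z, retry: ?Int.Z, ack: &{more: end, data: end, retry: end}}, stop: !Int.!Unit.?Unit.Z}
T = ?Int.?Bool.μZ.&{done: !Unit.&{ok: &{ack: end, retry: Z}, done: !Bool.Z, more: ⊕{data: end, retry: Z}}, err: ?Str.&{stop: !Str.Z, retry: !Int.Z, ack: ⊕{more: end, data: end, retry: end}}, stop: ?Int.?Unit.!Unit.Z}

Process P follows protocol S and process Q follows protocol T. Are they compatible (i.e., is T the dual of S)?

!Int ‖ ?Int  ✓
  !Bool ‖ ?Bool  ✓
    μZ ‖ μZ  ✓ (binder kept)
      ⊕{done,err,stop} ‖ &{done,err,stop}  ✓ label sets agree
        case done:
          ?Unit ‖ !Unit  ✓
            ⊕{ok,done,more} ‖ &{ok,done,more}  ✓ label sets agree
              case ok:
                ⊕{ack,retry} ‖ &{ack,retry}  ✓ label sets agree
                  case ack:
                    end ‖ end  ✓
                  case retry:
                    Z ‖ Z  ✓
              case done:
                ?Bool ‖ !Bool  ✓
                  Z ‖ Z  ✓
              case more:
                &{data,retry} ‖ ⊕{data,retry}  ✓ label sets agree
                  case data:
                    end ‖ end  ✓
                  case retry:
                    Z ‖ Z  ✓
        case err:
          !Str ‖ ?Str  ✓
            ⊕{stop,retry,ack} ‖ &{stop,retry,ack}  ✓ label sets agree
              case stop:
                ?Str ‖ !Str  ✓
                  Z ‖ Z  ✓
              case retry:
                ?Int ‖ !Int  ✓
                  Z ‖ Z  ✓
              case ack:
                &{more,data,retry} ‖ ⊕{more,data,retry}  ✓ label sets agree
                  case more:
                    end ‖ end  ✓
                  case data:
                    end ‖ end  ✓
                  case retry:
                    end ‖ end  ✓
        case stop:
          !Int ‖ ?Int  ✓
            !Unit ‖ ?Unit  ✓
              ?Unit ‖ !Unit  ✓
                Z ‖ Z  ✓

YES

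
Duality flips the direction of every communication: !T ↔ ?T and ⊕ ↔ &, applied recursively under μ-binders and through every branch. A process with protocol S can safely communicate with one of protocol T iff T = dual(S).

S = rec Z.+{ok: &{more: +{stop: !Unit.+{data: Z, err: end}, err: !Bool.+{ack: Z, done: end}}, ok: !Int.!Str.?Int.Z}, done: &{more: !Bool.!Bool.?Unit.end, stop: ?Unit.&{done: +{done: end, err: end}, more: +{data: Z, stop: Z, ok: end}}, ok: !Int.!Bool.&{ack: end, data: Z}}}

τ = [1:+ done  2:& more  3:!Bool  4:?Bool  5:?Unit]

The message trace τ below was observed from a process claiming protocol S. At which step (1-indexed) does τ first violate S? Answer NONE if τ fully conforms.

step 1: + done  ✓  residual = &{more: !Bool.!Bool.?Unit.end, stop: ?Unit.&{done: +{done: end, err: end}, more: +{data: rec Z.…, stop: rec Z.…, ok: end}}, ok: !Int.!Bool.&{ack: end, data: rec Z.…}}
step 2: & more  ✓  residual = !Bool.!Bool.?Unit.end
step 3: !Bool  ✓  residual = !Bool.?Unit.end
step 4: got ?Bool, protocol expects !Bool  ✗

4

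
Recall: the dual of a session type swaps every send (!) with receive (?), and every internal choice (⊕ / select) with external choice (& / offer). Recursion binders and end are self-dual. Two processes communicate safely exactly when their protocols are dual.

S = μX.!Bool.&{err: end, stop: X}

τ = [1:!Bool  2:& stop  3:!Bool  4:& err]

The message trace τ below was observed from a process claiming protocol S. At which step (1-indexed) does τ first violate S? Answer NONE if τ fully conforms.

[1] !Bool  ok  now at &{err: end, stop: μX.…}
[2] & stop  ok  now at μX.…
[3] !Bool  ok  now at &{err: end, stop: μX.…}
[4] & err  ok  now at end
all 4 steps conform

NONE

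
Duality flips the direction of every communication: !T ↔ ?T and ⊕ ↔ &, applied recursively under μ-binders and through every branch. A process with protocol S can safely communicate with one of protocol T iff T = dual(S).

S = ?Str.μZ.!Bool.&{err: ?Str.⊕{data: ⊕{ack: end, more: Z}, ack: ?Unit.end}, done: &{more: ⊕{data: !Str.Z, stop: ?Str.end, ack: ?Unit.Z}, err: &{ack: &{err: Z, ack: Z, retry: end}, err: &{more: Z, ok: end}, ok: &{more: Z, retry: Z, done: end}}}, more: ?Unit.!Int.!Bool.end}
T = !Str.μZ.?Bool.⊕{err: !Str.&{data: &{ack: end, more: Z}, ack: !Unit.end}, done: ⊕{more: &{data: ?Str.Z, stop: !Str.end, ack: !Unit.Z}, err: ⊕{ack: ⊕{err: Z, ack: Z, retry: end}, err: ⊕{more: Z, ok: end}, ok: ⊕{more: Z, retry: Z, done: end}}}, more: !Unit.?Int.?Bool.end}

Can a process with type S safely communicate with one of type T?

?Str | !Str  ✓
  μZ | μZ  ✓ (μ self-dual)
    !Bool | ?Bool  ✓
      &{err,done,more} | ⊕{err,done,more}  ✓ same labels
        case err:
          ?Str | !Str  ✓
            ⊕{data,ack} | &{data,ack}  ✓ same labels
              case data:
                ⊕{ack,more} | &{ack,more}  ✓ same labels
                  case ack:
                    end | end  ✓
                  case more:
                    Z | Z  ✓
              case ack:
                ?Unit | !Unit  ✓
                  end | end  ✓
        case done:
          &{more,err} | ⊕{more,err}  ✓ same labels
            case more:
              ⊕{data,stop,ack} | &{data,stop,ack}  ✓ same labels
                case data:
                  !Str | ?Str  ✓
                    Z | Z  ✓
                case stop:
                  ?Str | !Str  ✓
                    end | end  ✓
                case ack:
                  ?Unit | !Unit  ✓
                    Z | Z  ✓
            case err:
              &{ack,err,ok} | ⊕{ack,err,ok}  ✓ same labels
                case ack:
                  &{err,ack,retry} | ⊕{err,ack,retry}  ✓ same labels
                    case err:
                      Z | Z  ✓
                    case ack:
                      Z | Z  ✓
                    case retry:
                      end | end  ✓
                case err:
                  &{more,ok} | ⊕{more,ok}  ✓ same labels
                    case more:
                      Z | Z  ✓
                    case ok:
                      end | end  ✓
                case ok:
                  &{more,retry,done} | ⊕{more,retry,done}  ✓ same labels
                    case more:
                      Z | Z  ✓
                    case retry:
                      Z | Z  ✓
                    case done:
                      end | end  ✓
        case more:
          ?Unit | !Unit  ✓
            !Int | ?Int  ✓
              !Bool | ?Bool  ✓
                end | end  ✓

YES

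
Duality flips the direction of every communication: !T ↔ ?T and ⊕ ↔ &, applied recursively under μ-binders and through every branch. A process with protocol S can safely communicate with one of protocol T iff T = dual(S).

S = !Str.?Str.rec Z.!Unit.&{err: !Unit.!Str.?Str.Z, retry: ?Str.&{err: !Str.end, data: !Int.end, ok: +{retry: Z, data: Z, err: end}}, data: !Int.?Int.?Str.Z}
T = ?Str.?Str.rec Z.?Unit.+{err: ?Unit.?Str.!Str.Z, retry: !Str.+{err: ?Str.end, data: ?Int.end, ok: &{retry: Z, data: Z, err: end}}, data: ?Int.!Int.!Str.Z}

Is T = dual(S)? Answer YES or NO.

NO

!Str | ?Str  ok
  ?Str | ?Str  ✗ same direction on both sides — not dual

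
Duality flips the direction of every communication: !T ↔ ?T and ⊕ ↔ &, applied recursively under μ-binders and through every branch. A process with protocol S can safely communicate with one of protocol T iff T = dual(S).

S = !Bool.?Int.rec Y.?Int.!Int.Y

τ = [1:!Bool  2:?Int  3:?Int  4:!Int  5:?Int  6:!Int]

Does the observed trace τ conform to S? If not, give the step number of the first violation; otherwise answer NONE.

NONE

step 1: !Bool  ✓  cont: ?Int.rec Y.…
step 2: ?Int  ✓  cont: rec Y.…
step 3: ?Int  ✓  cont: !Int.rec Y.…
step 4: !Int  ✓  cont: rec Y.…
step 5: ?Int  ✓  cont: !Int.rec Y.…
step 6: !Int  ✓  cont: rec Y.…
τ conforms to S (length 6)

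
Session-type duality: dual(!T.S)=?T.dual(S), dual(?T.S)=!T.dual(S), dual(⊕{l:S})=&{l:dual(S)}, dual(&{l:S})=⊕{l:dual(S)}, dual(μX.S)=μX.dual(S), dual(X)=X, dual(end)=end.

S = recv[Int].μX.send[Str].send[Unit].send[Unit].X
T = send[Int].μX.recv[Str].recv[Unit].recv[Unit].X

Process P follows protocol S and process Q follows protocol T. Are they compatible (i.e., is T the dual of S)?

YES

recv[Int] vs send[Int]  ✓
  μX vs μX  ✓ (rec unchanged)
    send[Str] vs recv[Str]  ✓
      send[Unit] vs recv[Unit]  ✓
        send[Unit] vs recv[Unit]  ✓
          X vs X  ✓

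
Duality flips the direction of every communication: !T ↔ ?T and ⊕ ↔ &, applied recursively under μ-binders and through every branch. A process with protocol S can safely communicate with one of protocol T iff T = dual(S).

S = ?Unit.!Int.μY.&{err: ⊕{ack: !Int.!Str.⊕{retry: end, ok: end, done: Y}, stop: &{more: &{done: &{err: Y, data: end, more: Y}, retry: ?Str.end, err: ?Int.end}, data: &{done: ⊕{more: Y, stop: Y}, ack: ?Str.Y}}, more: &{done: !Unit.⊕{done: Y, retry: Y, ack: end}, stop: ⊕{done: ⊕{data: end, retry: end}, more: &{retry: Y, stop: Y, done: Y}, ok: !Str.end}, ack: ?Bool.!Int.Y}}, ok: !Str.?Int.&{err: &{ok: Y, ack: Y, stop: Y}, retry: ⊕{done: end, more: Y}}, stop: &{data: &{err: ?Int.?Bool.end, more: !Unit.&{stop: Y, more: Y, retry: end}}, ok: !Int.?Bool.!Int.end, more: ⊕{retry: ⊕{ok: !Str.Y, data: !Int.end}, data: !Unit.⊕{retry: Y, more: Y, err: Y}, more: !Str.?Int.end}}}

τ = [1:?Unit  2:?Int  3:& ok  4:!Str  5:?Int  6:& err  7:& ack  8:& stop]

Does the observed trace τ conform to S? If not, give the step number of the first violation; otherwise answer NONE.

2

step 1: ?Unit  match  state: !Int.μY.…
step 2: got ?Int, protocol expects !Int  ✗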